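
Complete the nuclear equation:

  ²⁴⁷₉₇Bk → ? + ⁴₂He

Am-243

Conserve mass number: 247 = A + 4, so A = 243.
Conserve atomic number: 97 = Z + 2, so Z = 95.
Z = 95 is americium, so the species is ²⁴³₉₅Am.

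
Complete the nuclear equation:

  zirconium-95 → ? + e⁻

Conserve mass number: 95 = A + 0, so A = 95.
Conserve atomic number: 40 = Z − 1, so Z = 41.
Z = 41 is niobium, so the species is niobium-95.

Nb-95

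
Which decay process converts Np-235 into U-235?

beta-plus decay or electron capture

ΔA = 235 − 235 = 0; ΔZ = 92 − 93 = -1.
A is unchanged and Z drops by 1 — a proton has become a neutron (β⁺ emission or electron capture).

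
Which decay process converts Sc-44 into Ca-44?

beta-plus decay or electron capture

ΔA = 44 − 44 = 0; ΔZ = 20 − 21 = -1.
A is unchanged and Z drops by 1 — a proton has become a neutron (β⁺ emission or electron capture).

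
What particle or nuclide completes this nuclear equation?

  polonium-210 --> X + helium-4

Conserve mass number: 210 = A + 4, so A = 206.
Conserve atomic number: 84 = Z + 2, so Z = 82.
Z = 82 is lead, so the species is lead-206.

Pb-206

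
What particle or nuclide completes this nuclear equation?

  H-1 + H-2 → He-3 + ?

Conserve mass number: 1 + 2 = 3 + A, so A = 0.
Conserve atomic number: 1 + 1 = 2 + Z, so Z = 0.
A = 0 and Z = 0 is γ — a gamma ray.

gamma ray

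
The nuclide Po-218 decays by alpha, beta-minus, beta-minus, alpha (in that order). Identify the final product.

Pb-210

Start: (A, Z) = (218, 84).
After α: (214, 82).
After β⁻: (214, 83).
After β⁻: (214, 84).
After α: (210, 82).
Z = 82 is lead.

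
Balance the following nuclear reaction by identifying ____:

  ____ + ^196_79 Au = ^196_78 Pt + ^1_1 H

neutron

Conserve mass number: A + 196 = 196 + 1, so A = 1.
Conserve atomic number: Z + 79 = 78 + 1, so Z = 0.
A = 1 and Z = 0 is ^1_0 n — a neutron.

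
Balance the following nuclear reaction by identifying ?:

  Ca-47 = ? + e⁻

Sc-47

Conserve mass number: 47 = A + 0, so A = 47.
Conserve atomic number: 20 = Z − 1, so Z = 21.
Z = 21 is scandium, so the species is Sc-47.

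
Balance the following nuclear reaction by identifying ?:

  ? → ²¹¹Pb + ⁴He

Po-215

Conserve mass number: A = 211 + 4, so A = 215.
Conserve atomic number: Z = 82 + 2, so Z = 84.
Z = 84 is polonium, so the species is ²¹⁵Po.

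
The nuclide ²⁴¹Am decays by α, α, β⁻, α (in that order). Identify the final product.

Th-229

Start: (A, Z) = (241, 95).
After α: (237, 93).
After α: (233, 91).
After β⁻: (233, 92).
After α: (229, 90).
Z = 90 is thorium.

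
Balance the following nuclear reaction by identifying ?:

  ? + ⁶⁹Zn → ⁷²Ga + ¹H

alpha particle

Conserve mass number: A + 69 = 72 + 1, so A = 4.
Conserve atomic number: Z + 30 = 31 + 1, so Z = 2.
A = 4 and Z = 2 is ⁴He — an alpha particle.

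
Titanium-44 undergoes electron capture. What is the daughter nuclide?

Sc-44

Electron capture: mass number changes by +0, atomic number by -1.
A: 44 = 44; Z: 22 − 1 = 21.
Z = 21 is scandium, so the daughter is scandium-44.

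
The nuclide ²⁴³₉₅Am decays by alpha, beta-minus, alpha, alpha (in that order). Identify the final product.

Start: (A, Z) = (243, 95).
After α: (239, 93).
After β⁻: (239, 94).
After α: (235, 92).
After α: (231, 90).
Z = 90 is thorium.

Th-231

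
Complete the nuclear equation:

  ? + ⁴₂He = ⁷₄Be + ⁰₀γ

Conserve mass number: A + 4 = 7 + 0, so A = 3.
Conserve atomic number: Z + 2 = 4 + 0, so Z = 2.
Z = 2 is helium, so the species is ³₂He.

He-3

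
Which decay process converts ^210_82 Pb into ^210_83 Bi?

ΔA = 210 − 210 = 0; ΔZ = 83 − 82 = +1.
A is unchanged and Z rises by 1 — a neutron has become a proton (β⁻ decay).

beta-minus decay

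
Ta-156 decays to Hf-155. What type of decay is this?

ΔA = 155 − 156 = -1; ΔZ = 72 − 73 = -1.
A drops by 1 and Z drops by 1 — a proton was emitted.

proton emission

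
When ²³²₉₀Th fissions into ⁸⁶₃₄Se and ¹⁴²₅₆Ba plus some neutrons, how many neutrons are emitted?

Conserve mass number: 232 = 86 + 142 + k, so k = 232 − 228 = 4.
Check atomic number: 90 = 34 + 56 + 0 = 90. ✓

4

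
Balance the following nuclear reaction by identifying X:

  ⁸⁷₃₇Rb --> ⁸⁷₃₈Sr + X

beta-minus particle

Conserve mass number: 87 = 87 + A, so A = 0.
Conserve atomic number: 37 = 38 + Z, so Z = -1.
A = 0 and Z = -1 is ⁰₋₁e — a beta-minus particle.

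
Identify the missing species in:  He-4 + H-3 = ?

Conserve mass number: 4 + 3 = A, so A = 7.
Conserve atomic number: 2 + 1 = Z, so Z = 3.
Z = 3 is lithium, so the species is Li-7.

Li-7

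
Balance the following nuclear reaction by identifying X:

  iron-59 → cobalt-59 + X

Conserve mass number: 59 = 59 + A, so A = 0.
Conserve atomic number: 26 = 27 + Z, so Z = -1.
A = 0 and Z = -1 is e⁻ — a beta-minus particle.

beta-minus particle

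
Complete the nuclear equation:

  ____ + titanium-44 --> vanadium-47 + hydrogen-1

Conserve mass number: A + 44 = 47 + 1, so A = 4.
Conserve atomic number: Z + 22 = 23 + 1, so Z = 2.
A = 4 and Z = 2 is helium-4 — an alpha particle.

alpha particle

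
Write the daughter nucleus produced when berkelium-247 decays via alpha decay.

Alpha decay: mass number changes by -4, atomic number by -2.
A: 247 − 4 = 243; Z: 97 − 2 = 95.
Z = 95 is americium, so the daughter is americium-243.

Am-243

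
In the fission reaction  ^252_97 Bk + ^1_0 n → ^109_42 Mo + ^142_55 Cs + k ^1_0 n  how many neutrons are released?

2

Conserve mass number: 253 = 109 + 142 + k, so k = 253 − 251 = 2.
Check atomic number: 97 = 42 + 55 + 0 = 97. ✓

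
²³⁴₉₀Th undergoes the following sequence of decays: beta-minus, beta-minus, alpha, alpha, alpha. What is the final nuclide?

Start: (A, Z) = (234, 90).
After β⁻: (234, 91).
After β⁻: (234, 92).
After α: (230, 90).
After α: (226, 88).
After α: (222, 86).
Z = 86 is radon.

Rn-222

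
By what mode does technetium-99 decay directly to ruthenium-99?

beta-minus decay

ΔA = 99 − 99 = 0; ΔZ = 44 − 43 = +1.
A is unchanged and Z rises by 1 — a neutron has become a proton (β⁻ decay).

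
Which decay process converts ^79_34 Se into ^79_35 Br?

ΔA = 79 − 79 = 0; ΔZ = 35 − 34 = +1.
A is unchanged and Z rises by 1 — a neutron has become a proton (β⁻ decay).

beta-minus decay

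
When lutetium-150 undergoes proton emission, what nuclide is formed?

Proton emission: mass number changes by -1, atomic number by -1.
A: 150 − 1 = 149; Z: 71 − 1 = 70.
Z = 70 is ytterbium, so the daughter is ytterbium-149.

Yb-149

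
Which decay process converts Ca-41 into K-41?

ΔA = 41 − 41 = 0; ΔZ = 19 − 20 = -1.
A is unchanged and Z drops by 1 — a proton has become a neutron (β⁺ emission or electron capture).

beta-plus decay or electron capture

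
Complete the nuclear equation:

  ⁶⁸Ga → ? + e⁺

Conserve mass number: 68 = A + 0, so A = 68.
Conserve atomic number: 31 = Z + 1, so Z = 30.
Z = 30 is zinc, so the species is ⁶⁸Zn.

Zn-68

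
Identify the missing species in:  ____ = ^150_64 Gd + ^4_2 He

Conserve mass number: A = 150 + 4, so A = 154.
Conserve atomic number: Z = 64 + 2, so Z = 66.
Z = 66 is dysprosium, so the species is ^154_66 Dy.

Dy-154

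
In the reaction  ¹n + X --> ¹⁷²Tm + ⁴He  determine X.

Lu-175

Conserve mass number: 1 + A = 172 + 4, so A = 175.
Conserve atomic number: 0 + Z = 69 + 2, so Z = 71.
Z = 71 is lutetium, so the species is ¹⁷⁵Lu.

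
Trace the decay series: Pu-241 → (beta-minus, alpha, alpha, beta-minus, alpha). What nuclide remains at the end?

Start: (A, Z) = (241, 94).
After β⁻: (241, 95).
After α: (237, 93).
After α: (233, 91).
After β⁻: (233, 92).
After α: (229, 90).
Z = 90 is thorium.

Th-229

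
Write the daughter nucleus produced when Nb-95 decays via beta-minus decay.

Mo-95

Beta-minus decay: mass number changes by +0, atomic number by +1.
A: 95 = 95; Z: 41 + 1 = 42.
Z = 42 is molybdenum, so the daughter is Mo-95.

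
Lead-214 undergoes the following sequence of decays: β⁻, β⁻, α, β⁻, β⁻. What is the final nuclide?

Start: (A, Z) = (214, 82).
After β⁻: (214, 83).
After β⁻: (214, 84).
After α: (210, 82).
After β⁻: (210, 83).
After β⁻: (210, 84).
Z = 84 is polonium.

Po-210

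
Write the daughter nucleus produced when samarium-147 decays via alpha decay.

Alpha decay: mass number changes by -4, atomic number by -2.
A: 147 − 4 = 143; Z: 62 − 2 = 60.
Z = 60 is neodymium, so the daughter is neodymium-143.

Nd-143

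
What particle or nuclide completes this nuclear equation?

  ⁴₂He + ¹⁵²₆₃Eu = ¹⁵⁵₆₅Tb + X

neutron

Conserve mass number: 4 + 152 = 155 + A, so A = 1.
Conserve atomic number: 2 + 63 = 65 + Z, so Z = 0.
A = 1 and Z = 0 is ¹₀n — a neutron.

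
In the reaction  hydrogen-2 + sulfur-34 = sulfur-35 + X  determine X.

proton

Conserve mass number: 2 + 34 = 35 + A, so A = 1.
Conserve atomic number: 1 + 16 = 16 + Z, so Z = 1.
A = 1 and Z = 1 is hydrogen-1 — a proton.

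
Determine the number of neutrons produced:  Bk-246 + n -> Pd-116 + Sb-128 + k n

Conserve mass number: 247 = 116 + 128 + k, so k = 247 − 244 = 3.
Check atomic number: 97 = 46 + 51 + 0 = 97. ✓

3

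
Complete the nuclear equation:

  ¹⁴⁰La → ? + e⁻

Conserve mass number: 140 = A + 0, so A = 140.
Conserve atomic number: 57 = Z − 1, so Z = 58.
Z = 58 is cerium, so the species is ¹⁴⁰Ce.

Ce-140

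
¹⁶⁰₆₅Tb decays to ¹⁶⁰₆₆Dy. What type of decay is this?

beta-minus decay

ΔA = 160 − 160 = 0; ΔZ = 66 − 65 = +1.
A is unchanged and Z rises by 1 — a neutron has become a proton (β⁻ decay).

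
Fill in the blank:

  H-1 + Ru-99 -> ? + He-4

Tc-96

Conserve mass number: 1 + 99 = A + 4, so A = 96.
Conserve atomic number: 1 + 44 = Z + 2, so Z = 43.
Z = 43 is technetium, so the species is Tc-96.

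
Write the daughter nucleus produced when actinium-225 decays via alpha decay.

Alpha decay: mass number changes by -4, atomic number by -2.
A: 225 − 4 = 221; Z: 89 − 2 = 87.
Z = 87 is francium, so the daughter is francium-221.

Fr-221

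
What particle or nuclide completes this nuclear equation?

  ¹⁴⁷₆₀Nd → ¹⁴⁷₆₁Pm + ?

beta-minus particle

Conserve mass number: 147 = 147 + A, so A = 0.
Conserve atomic number: 60 = 61 + Z, so Z = -1.
A = 0 and Z = -1 is ⁰₋₁e — a beta-minus particle.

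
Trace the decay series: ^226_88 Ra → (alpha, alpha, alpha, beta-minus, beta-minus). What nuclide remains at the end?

Po-214

Start: (A, Z) = (226, 88).
After α: (222, 86).
After α: (218, 84).
After α: (214, 82).
After β⁻: (214, 83).
After β⁻: (214, 84).
Z = 84 is polonium.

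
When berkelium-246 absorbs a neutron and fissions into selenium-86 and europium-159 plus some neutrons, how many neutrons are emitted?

Conserve mass number: 247 = 86 + 159 + k, so k = 247 − 245 = 2.
Check atomic number: 97 = 34 + 63 + 0 = 97. ✓

2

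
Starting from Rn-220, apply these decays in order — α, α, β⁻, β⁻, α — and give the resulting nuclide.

Pb-208

Start: (A, Z) = (220, 86).
After α: (216, 84).
After α: (212, 82).
After β⁻: (212, 83).
After β⁻: (212, 84).
After α: (208, 82).
Z = 82 is lead.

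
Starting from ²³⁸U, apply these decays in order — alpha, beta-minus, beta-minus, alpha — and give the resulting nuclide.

Start: (A, Z) = (238, 92).
After α: (234, 90).
After β⁻: (234, 91).
After β⁻: (234, 92).
After α: (230, 90).
Z = 90 is thorium.

Th-230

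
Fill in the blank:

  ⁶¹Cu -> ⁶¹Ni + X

Conserve mass number: 61 = 61 + A, so A = 0.
Conserve atomic number: 29 = 28 + Z, so Z = 1.
A = 0 and Z = 1 is e⁺ — a positron.

positron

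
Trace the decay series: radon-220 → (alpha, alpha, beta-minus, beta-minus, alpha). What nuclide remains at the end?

Start: (A, Z) = (220, 86).
After α: (216, 84).
After α: (212, 82).
After β⁻: (212, 83).
After β⁻: (212, 84).
After α: (208, 82).
Z = 82 is lead.

Pb-208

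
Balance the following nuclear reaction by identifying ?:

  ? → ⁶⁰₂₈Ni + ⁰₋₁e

Conserve mass number: A = 60 + 0, so A = 60.
Conserve atomic number: Z = 28 − 1, so Z = 27.
Z = 27 is cobalt, so the species is ⁶⁰₂₇Co.

Co-60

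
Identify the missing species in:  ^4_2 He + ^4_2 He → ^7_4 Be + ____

Conserve mass number: 4 + 4 = 7 + A, so A = 1.
Conserve atomic number: 2 + 2 = 4 + Z, so Z = 0.
A = 1 and Z = 0 is ^1_0 n — a neutron.

neutron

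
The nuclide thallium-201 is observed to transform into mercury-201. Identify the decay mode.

beta-plus decay or electron capture

ΔA = 201 − 201 = 0; ΔZ = 80 − 81 = -1.
A is unchanged and Z drops by 1 — a proton has become a neutron (β⁺ emission or electron capture).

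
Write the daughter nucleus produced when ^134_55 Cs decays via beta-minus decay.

Ba-134

Beta-minus decay: mass number changes by +0, atomic number by +1.
A: 134 = 134; Z: 55 + 1 = 56.
Z = 56 is barium, so the daughter is ^134_56 Ba.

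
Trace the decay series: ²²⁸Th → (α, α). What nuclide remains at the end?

Rn-220

Start: (A, Z) = (228, 90).
After α: (224, 88).
After α: (220, 86).
Z = 86 is radon.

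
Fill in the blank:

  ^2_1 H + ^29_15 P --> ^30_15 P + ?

Conserve mass number: 2 + 29 = 30 + A, so A = 1.
Conserve atomic number: 1 + 15 = 15 + Z, so Z = 1.
A = 1 and Z = 1 is ^1_1 H — a proton.

proton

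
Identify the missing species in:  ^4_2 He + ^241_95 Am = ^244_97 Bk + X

neutron

Conserve mass number: 4 + 241 = 244 + A, so A = 1.
Conserve atomic number: 2 + 95 = 97 + Z, so Z = 0.
A = 1 and Z = 0 is ^1_0 n — a neutron.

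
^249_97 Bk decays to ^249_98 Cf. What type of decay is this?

ΔA = 249 − 249 = 0; ΔZ = 98 − 97 = +1.
A is unchanged and Z rises by 1 — a neutron has become a proton (β⁻ decay).

beta-minus decay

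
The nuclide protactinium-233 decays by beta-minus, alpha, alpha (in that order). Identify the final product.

Ra-225

Start: (A, Z) = (233, 91).
After β⁻: (233, 92).
After α: (229, 90).
After α: (225, 88).
Z = 88 is radium.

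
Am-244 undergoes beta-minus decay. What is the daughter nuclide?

Beta-minus decay: mass number changes by +0, atomic number by +1.
A: 244 = 244; Z: 95 + 1 = 96.
Z = 96 is curium, so the daughter is Cm-244.

Cm-244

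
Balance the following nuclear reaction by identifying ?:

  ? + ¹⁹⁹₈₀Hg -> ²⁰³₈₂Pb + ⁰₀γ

Conserve mass number: A + 199 = 203 + 0, so A = 4.
Conserve atomic number: Z + 80 = 82 + 0, so Z = 2.
A = 4 and Z = 2 is ⁴₂He — an alpha particle.

alpha particle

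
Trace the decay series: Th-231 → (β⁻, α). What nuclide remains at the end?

Start: (A, Z) = (231, 90).
After β⁻: (231, 91).
After α: (227, 89).
Z = 89 is actinium.

Ac-227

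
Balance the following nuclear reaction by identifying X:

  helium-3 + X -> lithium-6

triton

Conserve mass number: 3 + A = 6, so A = 3.
Conserve atomic number: 2 + Z = 3, so Z = 1.
A = 3 and Z = 1 is hydrogen-3 — a triton.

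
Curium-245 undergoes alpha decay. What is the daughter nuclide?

Pu-241

Alpha decay: mass number changes by -4, atomic number by -2.
A: 245 − 4 = 241; Z: 96 − 2 = 94.
Z = 94 is plutonium, so the daughter is plutonium-241.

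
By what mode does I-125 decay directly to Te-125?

beta-plus decay or electron capture

ΔA = 125 − 125 = 0; ΔZ = 52 − 53 = -1.
A is unchanged and Z drops by 1 — a proton has become a neutron (β⁺ emission or electron capture).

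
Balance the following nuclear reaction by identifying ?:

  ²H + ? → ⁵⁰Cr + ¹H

Conserve mass number: 2 + A = 50 + 1, so A = 49.
Conserve atomic number: 1 + Z = 24 + 1, so Z = 24.
Z = 24 is chromium, so the species is ⁴⁹Cr.

Cr-49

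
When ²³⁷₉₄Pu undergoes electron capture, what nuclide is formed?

Electron capture: mass number changes by +0, atomic number by -1.
A: 237 = 237; Z: 94 − 1 = 93.
Z = 93 is neptunium, so the daughter is ²³⁷₉₃Np.

Np-237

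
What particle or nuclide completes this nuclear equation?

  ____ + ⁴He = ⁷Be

He-3

Conserve mass number: A + 4 = 7, so A = 3.
Conserve atomic number: Z + 2 = 4, so Z = 2.
Z = 2 is helium, so the species is ³He.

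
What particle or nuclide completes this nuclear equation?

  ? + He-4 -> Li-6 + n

triton

Conserve mass number: A + 4 = 6 + 1, so A = 3.
Conserve atomic number: Z + 2 = 3 + 0, so Z = 1.
A = 3 and Z = 1 is H-3 — a triton.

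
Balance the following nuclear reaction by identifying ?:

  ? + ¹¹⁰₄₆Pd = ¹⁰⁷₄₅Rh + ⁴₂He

proton

Conserve mass number: A + 110 = 107 + 4, so A = 1.
Conserve atomic number: Z + 46 = 45 + 2, so Z = 1.
A = 1 and Z = 1 is ¹₁H — a proton.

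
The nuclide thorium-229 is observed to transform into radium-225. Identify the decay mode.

alpha decay

ΔA = 225 − 229 = -4; ΔZ = 88 − 90 = -2.
A drops by 4 and Z drops by 2 — the signature of alpha emission.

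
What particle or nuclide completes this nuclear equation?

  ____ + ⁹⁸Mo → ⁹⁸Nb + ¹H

neutron

Conserve mass number: A + 98 = 98 + 1, so A = 1.
Conserve atomic number: Z + 42 = 41 + 1, so Z = 0.
A = 1 and Z = 0 is ¹n — a neutron.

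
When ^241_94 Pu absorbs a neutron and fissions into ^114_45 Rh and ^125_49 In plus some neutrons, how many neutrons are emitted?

3

Conserve mass number: 242 = 114 + 125 + k, so k = 242 − 239 = 3.
Check atomic number: 94 = 45 + 49 + 0 = 94. ✓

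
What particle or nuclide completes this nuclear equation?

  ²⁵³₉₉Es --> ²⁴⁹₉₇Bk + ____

Conserve mass number: 253 = 249 + A, so A = 4.
Conserve atomic number: 99 = 97 + Z, so Z = 2.
A = 4 and Z = 2 is ⁴₂He — an alpha particle.

alpha particle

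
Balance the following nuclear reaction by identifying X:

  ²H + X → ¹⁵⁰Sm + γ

Pm-148

Conserve mass number: 2 + A = 150 + 0, so A = 148.
Conserve atomic number: 1 + Z = 62 + 0, so Z = 61.
Z = 61 is promethium, so the species is ¹⁴⁸Pm.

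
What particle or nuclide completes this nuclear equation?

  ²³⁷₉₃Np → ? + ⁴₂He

Pa-233

Conserve mass number: 237 = A + 4, so A = 233.
Conserve atomic number: 93 = Z + 2, so Z = 91.
Z = 91 is protactinium, so the species is ²³³₉₁Pa.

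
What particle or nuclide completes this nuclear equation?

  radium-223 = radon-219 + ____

alpha particle

Conserve mass number: 223 = 219 + A, so A = 4.
Conserve atomic number: 88 = 86 + Z, so Z = 2.
A = 4 and Z = 2 is helium-4 — an alpha particle.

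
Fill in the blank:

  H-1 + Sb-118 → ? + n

Te-118

Conserve mass number: 1 + 118 = A + 1, so A = 118.
Conserve atomic number: 1 + 51 = Z + 0, so Z = 52.
Z = 52 is tellurium, so the species is Te-118.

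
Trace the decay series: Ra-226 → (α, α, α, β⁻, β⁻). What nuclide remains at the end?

Po-214

Start: (A, Z) = (226, 88).
After α: (222, 86).
After α: (218, 84).
After α: (214, 82).
After β⁻: (214, 83).
After β⁻: (214, 84).
Z = 84 is polonium.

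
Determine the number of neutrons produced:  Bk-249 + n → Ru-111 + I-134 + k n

Conserve mass number: 250 = 111 + 134 + k, so k = 250 − 245 = 5.
Check atomic number: 97 = 44 + 53 + 0 = 97. ✓

5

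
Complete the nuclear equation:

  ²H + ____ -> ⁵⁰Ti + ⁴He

Conserve mass number: 2 + A = 50 + 4, so A = 52.
Conserve atomic number: 1 + Z = 22 + 2, so Z = 23.
Z = 23 is vanadium, so the species is ⁵²V.

V-52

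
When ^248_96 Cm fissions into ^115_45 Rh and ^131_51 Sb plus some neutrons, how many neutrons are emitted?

Conserve mass number: 248 = 115 + 131 + k, so k = 248 − 246 = 2.
Check atomic number: 96 = 45 + 51 + 0 = 96. ✓

2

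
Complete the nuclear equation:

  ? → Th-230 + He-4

Conserve mass number: A = 230 + 4, so A = 234.
Conserve atomic number: Z = 90 + 2, so Z = 92.
Z = 92 is uranium, so the species is U-234.

U-234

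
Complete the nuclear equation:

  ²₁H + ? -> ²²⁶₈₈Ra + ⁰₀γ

Fr-224

Conserve mass number: 2 + A = 226 + 0, so A = 224.
Conserve atomic number: 1 + Z = 88 + 0, so Z = 87.
Z = 87 is francium, so the species is ²²⁴₈₇Fr.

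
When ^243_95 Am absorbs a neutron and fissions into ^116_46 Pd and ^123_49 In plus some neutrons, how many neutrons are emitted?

Conserve mass number: 244 = 116 + 123 + k, so k = 244 − 239 = 5.
Check atomic number: 95 = 46 + 49 + 0 = 95. ✓

5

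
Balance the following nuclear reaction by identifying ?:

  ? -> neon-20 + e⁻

Conserve mass number: A = 20 + 0, so A = 20.
Conserve atomic number: Z = 10 − 1, so Z = 9.
Z = 9 is fluorine, so the species is fluorine-20.

F-20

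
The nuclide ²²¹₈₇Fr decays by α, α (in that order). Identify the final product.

Bi-213

Start: (A, Z) = (221, 87).
After α: (217, 85).
After α: (213, 83).
Z = 83 is bismuth.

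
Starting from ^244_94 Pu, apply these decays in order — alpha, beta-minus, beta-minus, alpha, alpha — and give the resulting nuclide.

Start: (A, Z) = (244, 94).
After α: (240, 92).
After β⁻: (240, 93).
After β⁻: (240, 94).
After α: (236, 92).
After α: (232, 90).
Z = 90 is thorium.

Th-232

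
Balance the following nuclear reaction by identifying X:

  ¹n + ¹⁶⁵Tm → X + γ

Tm-166

Conserve mass number: 1 + 165 = A + 0, so A = 166.
Conserve atomic number: 0 + 69 = Z + 0, so Z = 69.
Z = 69 is thulium, so the species is ¹⁶⁶Tm.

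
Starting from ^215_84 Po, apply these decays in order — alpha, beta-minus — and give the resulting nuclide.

Start: (A, Z) = (215, 84).
After α: (211, 82).
After β⁻: (211, 83).
Z = 83 is bismuth.

Bi-211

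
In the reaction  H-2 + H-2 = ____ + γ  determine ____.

He-4

Conserve mass number: 2 + 2 = A + 0, so A = 4.
Conserve atomic number: 1 + 1 = Z + 0, so Z = 2.
A = 4 and Z = 2 is He-4 — an alpha particle.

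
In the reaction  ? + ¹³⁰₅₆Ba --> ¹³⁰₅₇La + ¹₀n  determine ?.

Conserve mass number: A + 130 = 130 + 1, so A = 1.
Conserve atomic number: Z + 56 = 57 + 0, so Z = 1.
A = 1 and Z = 1 is ¹₁H — a proton.

proton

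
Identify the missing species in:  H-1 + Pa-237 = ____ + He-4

Conserve mass number: 1 + 237 = A + 4, so A = 234.
Conserve atomic number: 1 + 91 = Z + 2, so Z = 90.
Z = 90 is thorium, so the species is Th-234.

Th-234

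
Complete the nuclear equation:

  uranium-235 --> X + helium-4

Conserve mass number: 235 = A + 4, so A = 231.
Conserve atomic number: 92 = Z + 2, so Z = 90.
Z = 90 is thorium, so the species is thorium-231.

Th-231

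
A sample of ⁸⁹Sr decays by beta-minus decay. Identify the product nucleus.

Y-89

Beta-minus decay: mass number changes by +0, atomic number by +1.
A: 89 = 89; Z: 38 + 1 = 39.
Z = 39 is yttrium, so the daughter is ⁸⁹Y.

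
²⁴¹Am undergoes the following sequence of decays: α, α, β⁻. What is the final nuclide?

U-233

Start: (A, Z) = (241, 95).
After α: (237, 93).
After α: (233, 91).
After β⁻: (233, 92).
Z = 92 is uranium.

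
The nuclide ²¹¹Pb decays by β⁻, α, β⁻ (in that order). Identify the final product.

Pb-207

Start: (A, Z) = (211, 82).
After β⁻: (211, 83).
After α: (207, 81).
After β⁻: (207, 82).
Z = 82 is lead.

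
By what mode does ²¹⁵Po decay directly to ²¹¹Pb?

alpha decay

ΔA = 211 − 215 = -4; ΔZ = 82 − 84 = -2.
A drops by 4 and Z drops by 2 — the signature of alpha emission.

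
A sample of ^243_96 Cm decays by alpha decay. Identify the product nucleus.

Alpha decay: mass number changes by -4, atomic number by -2.
A: 243 − 4 = 239; Z: 96 − 2 = 94.
Z = 94 is plutonium, so the daughter is ^239_94 Pu.

Pu-239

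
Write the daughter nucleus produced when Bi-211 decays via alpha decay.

Tl-207

Alpha decay: mass number changes by -4, atomic number by -2.
A: 211 − 4 = 207; Z: 83 − 2 = 81.
Z = 81 is thallium, so the daughter is Tl-207.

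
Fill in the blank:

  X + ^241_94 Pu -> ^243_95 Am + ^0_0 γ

Conserve mass number: A + 241 = 243 + 0, so A = 2.
Conserve atomic number: Z + 94 = 95 + 0, so Z = 1.
A = 2 and Z = 1 is ^2_1 H — a deuteron.

deuteron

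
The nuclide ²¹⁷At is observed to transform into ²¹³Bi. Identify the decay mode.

ΔA = 213 − 217 = -4; ΔZ = 83 − 85 = -2.
A drops by 4 and Z drops by 2 — the signature of alpha emission.

alpha decay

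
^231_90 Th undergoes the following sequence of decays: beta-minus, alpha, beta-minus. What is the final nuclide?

Start: (A, Z) = (231, 90).
After β⁻: (231, 91).
After α: (227, 89).
After β⁻: (227, 90).
Z = 90 is thorium.

Th-227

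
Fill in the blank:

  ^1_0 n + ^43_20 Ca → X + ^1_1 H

K-43

Conserve mass number: 1 + 43 = A + 1, so A = 43.
Conserve atomic number: 0 + 20 = Z + 1, so Z = 19.
Z = 19 is potassium, so the species is ^43_19 K.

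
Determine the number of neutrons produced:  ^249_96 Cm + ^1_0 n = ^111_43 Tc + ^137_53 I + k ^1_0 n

Conserve mass number: 250 = 111 + 137 + k, so k = 250 − 248 = 2.
Check atomic number: 96 = 43 + 53 + 0 = 96. ✓

2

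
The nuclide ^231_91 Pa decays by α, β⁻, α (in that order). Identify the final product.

Start: (A, Z) = (231, 91).
After α: (227, 89).
After β⁻: (227, 90).
After α: (223, 88).
Z = 88 is radium.

Ra-223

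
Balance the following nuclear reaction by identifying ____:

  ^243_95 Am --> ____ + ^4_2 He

Conserve mass number: 243 = A + 4, so A = 239.
Conserve atomic number: 95 = Z + 2, so Z = 93.
Z = 93 is neptunium, so the species is ^239_93 Np.

Np-239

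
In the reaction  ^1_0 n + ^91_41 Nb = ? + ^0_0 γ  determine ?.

Nb-92

Conserve mass number: 1 + 91 = A + 0, so A = 92.
Conserve atomic number: 0 + 41 = Z + 0, so Z = 41.
Z = 41 is niobium, so the species is ^92_41 Nb.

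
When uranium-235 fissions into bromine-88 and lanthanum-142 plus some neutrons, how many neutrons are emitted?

5

Conserve mass number: 235 = 88 + 142 + k, so k = 235 − 230 = 5.
Check atomic number: 92 = 35 + 57 + 0 = 92. ✓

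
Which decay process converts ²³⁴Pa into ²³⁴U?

ΔA = 234 − 234 = 0; ΔZ = 92 − 91 = +1.
A is unchanged and Z rises by 1 — a neutron has become a proton (β⁻ decay).

beta-minus decay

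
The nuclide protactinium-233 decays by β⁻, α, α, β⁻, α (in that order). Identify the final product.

Fr-221

Start: (A, Z) = (233, 91).
After β⁻: (233, 92).
After α: (229, 90).
After α: (225, 88).
After β⁻: (225, 89).
After α: (221, 87).
Z = 87 is francium.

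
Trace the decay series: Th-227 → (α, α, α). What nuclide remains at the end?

Po-215

Start: (A, Z) = (227, 90).
After α: (223, 88).
After α: (219, 86).
After α: (215, 84).
Z = 84 is polonium.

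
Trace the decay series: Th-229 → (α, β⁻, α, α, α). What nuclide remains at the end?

Bi-213

Start: (A, Z) = (229, 90).
After α: (225, 88).
After β⁻: (225, 89).
After α: (221, 87).
After α: (217, 85).
After α: (213, 83).
Z = 83 is bismuth.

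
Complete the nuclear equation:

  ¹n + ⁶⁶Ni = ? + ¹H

Co-66

Conserve mass number: 1 + 66 = A + 1, so A = 66.
Conserve atomic number: 0 + 28 = Z + 1, so Z = 27.
Z = 27 is cobalt, so the species is ⁶⁶Co.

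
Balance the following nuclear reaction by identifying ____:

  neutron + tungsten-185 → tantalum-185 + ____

Conserve mass number: 1 + 185 = 185 + A, so A = 1.
Conserve atomic number: 0 + 74 = 73 + Z, so Z = 1.
A = 1 and Z = 1 is hydrogen-1 — a proton.

proton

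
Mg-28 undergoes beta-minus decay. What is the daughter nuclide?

Beta-minus decay: mass number changes by +0, atomic number by +1.
A: 28 = 28; Z: 12 + 1 = 13.
Z = 13 is aluminium, so the daughter is Al-28.

Al-28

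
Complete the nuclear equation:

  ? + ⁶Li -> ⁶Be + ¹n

proton

Conserve mass number: A + 6 = 6 + 1, so A = 1.
Conserve atomic number: Z + 3 = 4 + 0, so Z = 1.
A = 1 and Z = 1 is ¹H — a proton.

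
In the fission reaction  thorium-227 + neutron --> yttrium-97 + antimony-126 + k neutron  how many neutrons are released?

5

Conserve mass number: 228 = 97 + 126 + k, so k = 228 − 223 = 5.
Check atomic number: 90 = 39 + 51 + 0 = 90. ✓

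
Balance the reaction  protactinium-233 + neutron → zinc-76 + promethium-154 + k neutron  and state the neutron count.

Conserve mass number: 234 = 76 + 154 + k, so k = 234 − 230 = 4.
Check atomic number: 91 = 30 + 61 + 0 = 91. ✓

4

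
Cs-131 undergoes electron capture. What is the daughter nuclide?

Electron capture: mass number changes by +0, atomic number by -1.
A: 131 = 131; Z: 55 − 1 = 54.
Z = 54 is xenon, so the daughter is Xe-131.

Xe-131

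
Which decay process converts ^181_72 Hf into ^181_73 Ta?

ΔA = 181 − 181 = 0; ΔZ = 73 − 72 = +1.
A is unchanged and Z rises by 1 — a neutron has become a proton (β⁻ decay).

beta-minus decay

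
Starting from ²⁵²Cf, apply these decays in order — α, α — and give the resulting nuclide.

Pu-244

Start: (A, Z) = (252, 98).
After α: (248, 96).
After α: (244, 94).
Z = 94 is plutonium.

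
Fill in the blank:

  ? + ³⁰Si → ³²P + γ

Conserve mass number: A + 30 = 32 + 0, so A = 2.
Conserve atomic number: Z + 14 = 15 + 0, so Z = 1.
A = 2 and Z = 1 is ²H — a deuteron.

deuteron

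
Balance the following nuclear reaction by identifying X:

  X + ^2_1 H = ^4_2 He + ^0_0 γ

Conserve mass number: A + 2 = 4 + 0, so A = 2.
Conserve atomic number: Z + 1 = 2 + 0, so Z = 1.
A = 2 and Z = 1 is ^2_1 H — a deuteron.

deuteron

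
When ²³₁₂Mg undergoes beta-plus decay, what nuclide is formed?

Na-23

Beta-plus decay: mass number changes by +0, atomic number by -1.
A: 23 = 23; Z: 12 − 1 = 11.
Z = 11 is sodium, so the daughter is ²³₁₁Na.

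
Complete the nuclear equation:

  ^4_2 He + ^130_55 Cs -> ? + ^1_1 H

Conserve mass number: 4 + 130 = A + 1, so A = 133.
Conserve atomic number: 2 + 55 = Z + 1, so Z = 56.
Z = 56 is barium, so the species is ^133_56 Ba.

Ba-133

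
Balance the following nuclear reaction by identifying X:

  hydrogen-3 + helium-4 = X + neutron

Li-6

Conserve mass number: 3 + 4 = A + 1, so A = 6.
Conserve atomic number: 1 + 2 = Z + 0, so Z = 3.
Z = 3 is lithium, so the species is lithium-6.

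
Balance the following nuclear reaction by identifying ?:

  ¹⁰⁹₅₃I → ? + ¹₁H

Te-108

Conserve mass number: 109 = A + 1, so A = 108.
Conserve atomic number: 53 = Z + 1, so Z = 52.
Z = 52 is tellurium, so the species is ¹⁰⁸₅₂Te.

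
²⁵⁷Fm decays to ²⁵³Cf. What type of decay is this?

alpha decay

ΔA = 253 − 257 = -4; ΔZ = 98 − 100 = -2.
A drops by 4 and Z drops by 2 — the signature of alpha emission.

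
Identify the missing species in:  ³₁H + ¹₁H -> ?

He-4

Conserve mass number: 3 + 1 = A, so A = 4.
Conserve atomic number: 1 + 1 = Z, so Z = 2.
A = 4 and Z = 2 is ⁴₂He — an alpha particle.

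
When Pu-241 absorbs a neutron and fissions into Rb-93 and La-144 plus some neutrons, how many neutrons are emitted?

5

Conserve mass number: 242 = 93 + 144 + k, so k = 242 − 237 = 5.
Check atomic number: 94 = 37 + 57 + 0 = 94. ✓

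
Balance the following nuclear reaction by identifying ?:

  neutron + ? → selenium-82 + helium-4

Kr-85

Conserve mass number: 1 + A = 82 + 4, so A = 85.
Conserve atomic number: 0 + Z = 34 + 2, so Z = 36.
Z = 36 is krypton, so the species is krypton-85.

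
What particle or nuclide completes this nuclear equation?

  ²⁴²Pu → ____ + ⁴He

Conserve mass number: 242 = A + 4, so A = 238.
Conserve atomic number: 94 = Z + 2, so Z = 92.
Z = 92 is uranium, so the species is ²³⁸U.

U-238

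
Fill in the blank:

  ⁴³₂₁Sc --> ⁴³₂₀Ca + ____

Conserve mass number: 43 = 43 + A, so A = 0.
Conserve atomic number: 21 = 20 + Z, so Z = 1.
A = 0 and Z = 1 is ⁰₁e — a positron.

positron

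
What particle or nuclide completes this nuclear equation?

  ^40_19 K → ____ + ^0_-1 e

Ca-40

Conserve mass number: 40 = A + 0, so A = 40.
Conserve atomic number: 19 = Z − 1, so Z = 20.
Z = 20 is calcium, so the species is ^40_20 Ca.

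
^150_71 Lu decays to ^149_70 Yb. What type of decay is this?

proton emission

ΔA = 149 − 150 = -1; ΔZ = 70 − 71 = -1.
A drops by 1 and Z drops by 1 — a proton was emitted.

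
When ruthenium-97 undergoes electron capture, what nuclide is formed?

Tc-97

Electron capture: mass number changes by +0, atomic number by -1.
A: 97 = 97; Z: 44 − 1 = 43.
Z = 43 is technetium, so the daughter is technetium-97.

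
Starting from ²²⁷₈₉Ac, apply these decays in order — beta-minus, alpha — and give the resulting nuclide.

Ra-223

Start: (A, Z) = (227, 89).
After β⁻: (227, 90).
After α: (223, 88).
Z = 88 is radium.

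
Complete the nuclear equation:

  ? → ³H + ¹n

H-4

Conserve mass number: A = 3 + 1, so A = 4.
Conserve atomic number: Z = 1 + 0, so Z = 1.
Z = 1 is hydrogen, so the species is ⁴H.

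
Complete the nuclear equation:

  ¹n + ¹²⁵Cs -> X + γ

Cs-126

Conserve mass number: 1 + 125 = A + 0, so A = 126.
Conserve atomic number: 0 + 55 = Z + 0, so Z = 55.
Z = 55 is caesium, so the species is ¹²⁶Cs.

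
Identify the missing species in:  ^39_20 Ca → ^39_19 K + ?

Conserve mass number: 39 = 39 + A, so A = 0.
Conserve atomic number: 20 = 19 + Z, so Z = 1.
A = 0 and Z = 1 is ^0_1 e — a positron.

positron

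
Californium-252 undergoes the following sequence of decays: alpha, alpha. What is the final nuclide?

Pu-244

Start: (A, Z) = (252, 98).
After α: (248, 96).
After α: (244, 94).
Z = 94 is plutonium.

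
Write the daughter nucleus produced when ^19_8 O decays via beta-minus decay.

F-19

Beta-minus decay: mass number changes by +0, atomic number by +1.
A: 19 = 19; Z: 8 + 1 = 9.
Z = 9 is fluorine, so the daughter is ^19_9 F.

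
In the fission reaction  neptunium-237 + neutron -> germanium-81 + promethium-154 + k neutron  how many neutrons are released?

3

Conserve mass number: 238 = 81 + 154 + k, so k = 238 − 235 = 3.
Check atomic number: 93 = 32 + 61 + 0 = 93. ✓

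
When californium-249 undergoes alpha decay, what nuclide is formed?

Alpha decay: mass number changes by -4, atomic number by -2.
A: 249 − 4 = 245; Z: 98 − 2 = 96.
Z = 96 is curium, so the daughter is curium-245.

Cm-245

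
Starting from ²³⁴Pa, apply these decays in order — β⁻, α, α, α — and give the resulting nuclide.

Start: (A, Z) = (234, 91).
After β⁻: (234, 92).
After α: (230, 90).
After α: (226, 88).
After α: (222, 86).
Z = 86 is radon.

Rn-222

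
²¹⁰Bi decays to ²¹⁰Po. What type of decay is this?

beta-minus decay

ΔA = 210 − 210 = 0; ΔZ = 84 − 83 = +1.
A is unchanged and Z rises by 1 — a neutron has become a proton (β⁻ decay).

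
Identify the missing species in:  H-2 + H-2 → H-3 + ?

Conserve mass number: 2 + 2 = 3 + A, so A = 1.
Conserve atomic number: 1 + 1 = 1 + Z, so Z = 1.
A = 1 and Z = 1 is H-1 — a proton.

proton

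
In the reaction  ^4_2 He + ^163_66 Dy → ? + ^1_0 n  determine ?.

Er-166

Conserve mass number: 4 + 163 = A + 1, so A = 166.
Conserve atomic number: 2 + 66 = Z + 0, so Z = 68.
Z = 68 is erbium, so the species is ^166_68 Er.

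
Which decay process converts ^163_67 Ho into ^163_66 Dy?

ΔA = 163 − 163 = 0; ΔZ = 66 − 67 = -1.
A is unchanged and Z drops by 1 — a proton has become a neutron (β⁺ emission or electron capture).

beta-plus decay or electron capture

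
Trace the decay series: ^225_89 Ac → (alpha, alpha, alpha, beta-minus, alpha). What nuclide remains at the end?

Start: (A, Z) = (225, 89).
After α: (221, 87).
After α: (217, 85).
After α: (213, 83).
After β⁻: (213, 84).
After α: (209, 82).
Z = 82 is lead.

Pb-209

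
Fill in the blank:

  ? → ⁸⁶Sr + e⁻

Rb-86

Conserve mass number: A = 86 + 0, so A = 86.
Conserve atomic number: Z = 38 − 1, so Z = 37.
Z = 37 is rubidium, so the species is ⁸⁶Rb.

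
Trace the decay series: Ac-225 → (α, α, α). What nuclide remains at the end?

Start: (A, Z) = (225, 89).
After α: (221, 87).
After α: (217, 85).
After α: (213, 83).
Z = 83 is bismuth.

Bi-213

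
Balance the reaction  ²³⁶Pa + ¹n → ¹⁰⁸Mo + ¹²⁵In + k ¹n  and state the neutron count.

Conserve mass number: 237 = 108 + 125 + k, so k = 237 − 233 = 4.
Check atomic number: 91 = 42 + 49 + 0 = 91. ✓

4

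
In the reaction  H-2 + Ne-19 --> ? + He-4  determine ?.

Conserve mass number: 2 + 19 = A + 4, so A = 17.
Conserve atomic number: 1 + 10 = Z + 2, so Z = 9.
Z = 9 is fluorine, so the species is F-17.

F-17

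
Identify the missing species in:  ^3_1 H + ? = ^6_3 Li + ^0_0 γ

He-3

Conserve mass number: 3 + A = 6 + 0, so A = 3.
Conserve atomic number: 1 + Z = 3 + 0, so Z = 2.
Z = 2 is helium, so the species is ^3_2 He.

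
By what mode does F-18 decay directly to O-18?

ΔA = 18 − 18 = 0; ΔZ = 8 − 9 = -1.
A is unchanged and Z drops by 1 — a proton has become a neutron (β⁺ emission or electron capture).

beta-plus decay or electron capture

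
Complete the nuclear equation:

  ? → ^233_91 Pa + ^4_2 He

Conserve mass number: A = 233 + 4, so A = 237.
Conserve atomic number: Z = 91 + 2, so Z = 93.
Z = 93 is neptunium, so the species is ^237_93 Np.

Np-237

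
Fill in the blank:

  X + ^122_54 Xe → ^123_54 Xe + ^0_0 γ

Conserve mass number: A + 122 = 123 + 0, so A = 1.
Conserve atomic number: Z + 54 = 54 + 0, so Z = 0.
A = 1 and Z = 0 is ^1_0 n — a neutron.

neutron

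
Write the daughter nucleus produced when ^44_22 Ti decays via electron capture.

Electron capture: mass number changes by +0, atomic number by -1.
A: 44 = 44; Z: 22 − 1 = 21.
Z = 21 is scandium, so the daughter is ^44_21 Sc.

Sc-44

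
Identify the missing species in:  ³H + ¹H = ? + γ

Conserve mass number: 3 + 1 = A + 0, so A = 4.
Conserve atomic number: 1 + 1 = Z + 0, so Z = 2.
A = 4 and Z = 2 is ⁴He — an alpha particle.

He-4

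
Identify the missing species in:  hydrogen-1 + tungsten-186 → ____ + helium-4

Ta-183

Conserve mass number: 1 + 186 = A + 4, so A = 183.
Conserve atomic number: 1 + 74 = Z + 2, so Z = 73.
Z = 73 is tantalum, so the species is tantalum-183.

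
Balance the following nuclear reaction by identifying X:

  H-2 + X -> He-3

proton

Conserve mass number: 2 + A = 3, so A = 1.
Conserve atomic number: 1 + Z = 2, so Z = 1.
A = 1 and Z = 1 is H-1 — a proton.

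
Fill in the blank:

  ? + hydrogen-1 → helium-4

Conserve mass number: A + 1 = 4, so A = 3.
Conserve atomic number: Z + 1 = 2, so Z = 1.
A = 3 and Z = 1 is hydrogen-3 — a triton.

triton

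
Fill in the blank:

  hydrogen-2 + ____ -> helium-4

deuteron

Conserve mass number: 2 + A = 4, so A = 2.
Conserve atomic number: 1 + Z = 2, so Z = 1.
A = 2 and Z = 1 is hydrogen-2 — a deuteron.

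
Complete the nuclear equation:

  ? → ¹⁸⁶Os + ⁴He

Conserve mass number: A = 186 + 4, so A = 190.
Conserve atomic number: Z = 76 + 2, so Z = 78.
Z = 78 is platinum, so the species is ¹⁹⁰Pt.

Pt-190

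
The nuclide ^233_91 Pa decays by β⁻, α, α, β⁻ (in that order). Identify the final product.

Start: (A, Z) = (233, 91).
After β⁻: (233, 92).
After α: (229, 90).
After α: (225, 88).
After β⁻: (225, 89).
Z = 89 is actinium.

Ac-225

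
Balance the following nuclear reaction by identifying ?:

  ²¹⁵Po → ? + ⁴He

Conserve mass number: 215 = A + 4, so A = 211.
Conserve atomic number: 84 = Z + 2, so Z = 82.
Z = 82 is lead, so the species is ²¹¹Pb.

Pb-211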